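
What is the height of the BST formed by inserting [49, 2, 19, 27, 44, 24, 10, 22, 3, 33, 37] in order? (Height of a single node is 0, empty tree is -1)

Insertion order: [49, 2, 19, 27, 44, 24, 10, 22, 3, 33, 37]
Tree (level-order array): [49, 2, None, None, 19, 10, 27, 3, None, 24, 44, None, None, 22, None, 33, None, None, None, None, 37]
Compute height bottom-up (empty subtree = -1):
  height(3) = 1 + max(-1, -1) = 0
  height(10) = 1 + max(0, -1) = 1
  height(22) = 1 + max(-1, -1) = 0
  height(24) = 1 + max(0, -1) = 1
  height(37) = 1 + max(-1, -1) = 0
  height(33) = 1 + max(-1, 0) = 1
  height(44) = 1 + max(1, -1) = 2
  height(27) = 1 + max(1, 2) = 3
  height(19) = 1 + max(1, 3) = 4
  height(2) = 1 + max(-1, 4) = 5
  height(49) = 1 + max(5, -1) = 6
Height = 6


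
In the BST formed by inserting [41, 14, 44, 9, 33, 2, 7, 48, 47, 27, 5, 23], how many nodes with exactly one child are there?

Tree built from: [41, 14, 44, 9, 33, 2, 7, 48, 47, 27, 5, 23]
Tree (level-order array): [41, 14, 44, 9, 33, None, 48, 2, None, 27, None, 47, None, None, 7, 23, None, None, None, 5]
Rule: These are nodes with exactly 1 non-null child.
Per-node child counts:
  node 41: 2 child(ren)
  node 14: 2 child(ren)
  node 9: 1 child(ren)
  node 2: 1 child(ren)
  node 7: 1 child(ren)
  node 5: 0 child(ren)
  node 33: 1 child(ren)
  node 27: 1 child(ren)
  node 23: 0 child(ren)
  node 44: 1 child(ren)
  node 48: 1 child(ren)
  node 47: 0 child(ren)
Matching nodes: [9, 2, 7, 33, 27, 44, 48]
Count of nodes with exactly one child: 7


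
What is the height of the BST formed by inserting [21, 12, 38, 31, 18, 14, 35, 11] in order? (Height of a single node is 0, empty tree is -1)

Insertion order: [21, 12, 38, 31, 18, 14, 35, 11]
Tree (level-order array): [21, 12, 38, 11, 18, 31, None, None, None, 14, None, None, 35]
Compute height bottom-up (empty subtree = -1):
  height(11) = 1 + max(-1, -1) = 0
  height(14) = 1 + max(-1, -1) = 0
  height(18) = 1 + max(0, -1) = 1
  height(12) = 1 + max(0, 1) = 2
  height(35) = 1 + max(-1, -1) = 0
  height(31) = 1 + max(-1, 0) = 1
  height(38) = 1 + max(1, -1) = 2
  height(21) = 1 + max(2, 2) = 3
Height = 3


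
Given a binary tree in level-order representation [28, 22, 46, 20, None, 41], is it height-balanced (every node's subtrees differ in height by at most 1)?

Tree (level-order array): [28, 22, 46, 20, None, 41]
Definition: a tree is height-balanced if, at every node, |h(left) - h(right)| <= 1 (empty subtree has height -1).
Bottom-up per-node check:
  node 20: h_left=-1, h_right=-1, diff=0 [OK], height=0
  node 22: h_left=0, h_right=-1, diff=1 [OK], height=1
  node 41: h_left=-1, h_right=-1, diff=0 [OK], height=0
  node 46: h_left=0, h_right=-1, diff=1 [OK], height=1
  node 28: h_left=1, h_right=1, diff=0 [OK], height=2
All nodes satisfy the balance condition.
Result: Balanced


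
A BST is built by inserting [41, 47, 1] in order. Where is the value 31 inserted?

Starting tree (level order): [41, 1, 47]
Insertion path: 41 -> 1
Result: insert 31 as right child of 1
Final tree (level order): [41, 1, 47, None, 31]


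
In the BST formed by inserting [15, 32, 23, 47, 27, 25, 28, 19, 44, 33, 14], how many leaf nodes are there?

Tree built from: [15, 32, 23, 47, 27, 25, 28, 19, 44, 33, 14]
Tree (level-order array): [15, 14, 32, None, None, 23, 47, 19, 27, 44, None, None, None, 25, 28, 33]
Rule: A leaf has 0 children.
Per-node child counts:
  node 15: 2 child(ren)
  node 14: 0 child(ren)
  node 32: 2 child(ren)
  node 23: 2 child(ren)
  node 19: 0 child(ren)
  node 27: 2 child(ren)
  node 25: 0 child(ren)
  node 28: 0 child(ren)
  node 47: 1 child(ren)
  node 44: 1 child(ren)
  node 33: 0 child(ren)
Matching nodes: [14, 19, 25, 28, 33]
Count of leaf nodes: 5


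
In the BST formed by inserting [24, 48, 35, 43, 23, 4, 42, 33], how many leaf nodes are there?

Tree built from: [24, 48, 35, 43, 23, 4, 42, 33]
Tree (level-order array): [24, 23, 48, 4, None, 35, None, None, None, 33, 43, None, None, 42]
Rule: A leaf has 0 children.
Per-node child counts:
  node 24: 2 child(ren)
  node 23: 1 child(ren)
  node 4: 0 child(ren)
  node 48: 1 child(ren)
  node 35: 2 child(ren)
  node 33: 0 child(ren)
  node 43: 1 child(ren)
  node 42: 0 child(ren)
Matching nodes: [4, 33, 42]
Count of leaf nodes: 3


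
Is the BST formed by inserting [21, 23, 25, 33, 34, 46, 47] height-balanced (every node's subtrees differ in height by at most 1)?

Tree (level-order array): [21, None, 23, None, 25, None, 33, None, 34, None, 46, None, 47]
Definition: a tree is height-balanced if, at every node, |h(left) - h(right)| <= 1 (empty subtree has height -1).
Bottom-up per-node check:
  node 47: h_left=-1, h_right=-1, diff=0 [OK], height=0
  node 46: h_left=-1, h_right=0, diff=1 [OK], height=1
  node 34: h_left=-1, h_right=1, diff=2 [FAIL (|-1-1|=2 > 1)], height=2
  node 33: h_left=-1, h_right=2, diff=3 [FAIL (|-1-2|=3 > 1)], height=3
  node 25: h_left=-1, h_right=3, diff=4 [FAIL (|-1-3|=4 > 1)], height=4
  node 23: h_left=-1, h_right=4, diff=5 [FAIL (|-1-4|=5 > 1)], height=5
  node 21: h_left=-1, h_right=5, diff=6 [FAIL (|-1-5|=6 > 1)], height=6
Node 34 violates the condition: |-1 - 1| = 2 > 1.
Result: Not balanced


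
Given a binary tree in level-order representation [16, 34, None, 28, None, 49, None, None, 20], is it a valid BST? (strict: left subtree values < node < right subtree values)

Level-order array: [16, 34, None, 28, None, 49, None, None, 20]
Validate using subtree bounds (lo, hi): at each node, require lo < value < hi,
then recurse left with hi=value and right with lo=value.
Preorder trace (stopping at first violation):
  at node 16 with bounds (-inf, +inf): OK
  at node 34 with bounds (-inf, 16): VIOLATION
Node 34 violates its bound: not (-inf < 34 < 16).
Result: Not a valid BST


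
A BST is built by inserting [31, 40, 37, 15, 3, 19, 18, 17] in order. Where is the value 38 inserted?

Starting tree (level order): [31, 15, 40, 3, 19, 37, None, None, None, 18, None, None, None, 17]
Insertion path: 31 -> 40 -> 37
Result: insert 38 as right child of 37
Final tree (level order): [31, 15, 40, 3, 19, 37, None, None, None, 18, None, None, 38, 17]


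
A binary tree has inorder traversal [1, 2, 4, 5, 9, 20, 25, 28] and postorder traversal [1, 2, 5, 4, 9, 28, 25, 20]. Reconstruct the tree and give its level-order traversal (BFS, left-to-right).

Inorder:   [1, 2, 4, 5, 9, 20, 25, 28]
Postorder: [1, 2, 5, 4, 9, 28, 25, 20]
Algorithm: postorder visits root last, so walk postorder right-to-left;
each value is the root of the current inorder slice — split it at that
value, recurse on the right subtree first, then the left.
Recursive splits:
  root=20; inorder splits into left=[1, 2, 4, 5, 9], right=[25, 28]
  root=25; inorder splits into left=[], right=[28]
  root=28; inorder splits into left=[], right=[]
  root=9; inorder splits into left=[1, 2, 4, 5], right=[]
  root=4; inorder splits into left=[1, 2], right=[5]
  root=5; inorder splits into left=[], right=[]
  root=2; inorder splits into left=[1], right=[]
  root=1; inorder splits into left=[], right=[]
Reconstructed level-order: [20, 9, 25, 4, 28, 2, 5, 1]


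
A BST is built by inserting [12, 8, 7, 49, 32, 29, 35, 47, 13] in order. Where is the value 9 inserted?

Starting tree (level order): [12, 8, 49, 7, None, 32, None, None, None, 29, 35, 13, None, None, 47]
Insertion path: 12 -> 8
Result: insert 9 as right child of 8
Final tree (level order): [12, 8, 49, 7, 9, 32, None, None, None, None, None, 29, 35, 13, None, None, 47]


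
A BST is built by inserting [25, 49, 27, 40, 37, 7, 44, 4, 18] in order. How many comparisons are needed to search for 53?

Search path for 53: 25 -> 49
Found: False
Comparisons: 2


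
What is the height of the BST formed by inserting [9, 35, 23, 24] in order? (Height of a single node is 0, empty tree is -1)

Insertion order: [9, 35, 23, 24]
Tree (level-order array): [9, None, 35, 23, None, None, 24]
Compute height bottom-up (empty subtree = -1):
  height(24) = 1 + max(-1, -1) = 0
  height(23) = 1 + max(-1, 0) = 1
  height(35) = 1 + max(1, -1) = 2
  height(9) = 1 + max(-1, 2) = 3
Height = 3


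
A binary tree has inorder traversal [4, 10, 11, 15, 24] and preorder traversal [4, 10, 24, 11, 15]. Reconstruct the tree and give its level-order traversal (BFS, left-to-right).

Inorder:  [4, 10, 11, 15, 24]
Preorder: [4, 10, 24, 11, 15]
Algorithm: preorder visits root first, so consume preorder in order;
for each root, split the current inorder slice at that value into
left-subtree inorder and right-subtree inorder, then recurse.
Recursive splits:
  root=4; inorder splits into left=[], right=[10, 11, 15, 24]
  root=10; inorder splits into left=[], right=[11, 15, 24]
  root=24; inorder splits into left=[11, 15], right=[]
  root=11; inorder splits into left=[], right=[15]
  root=15; inorder splits into left=[], right=[]
Reconstructed level-order: [4, 10, 24, 11, 15]


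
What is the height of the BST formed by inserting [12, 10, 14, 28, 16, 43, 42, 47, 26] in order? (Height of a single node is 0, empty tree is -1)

Insertion order: [12, 10, 14, 28, 16, 43, 42, 47, 26]
Tree (level-order array): [12, 10, 14, None, None, None, 28, 16, 43, None, 26, 42, 47]
Compute height bottom-up (empty subtree = -1):
  height(10) = 1 + max(-1, -1) = 0
  height(26) = 1 + max(-1, -1) = 0
  height(16) = 1 + max(-1, 0) = 1
  height(42) = 1 + max(-1, -1) = 0
  height(47) = 1 + max(-1, -1) = 0
  height(43) = 1 + max(0, 0) = 1
  height(28) = 1 + max(1, 1) = 2
  height(14) = 1 + max(-1, 2) = 3
  height(12) = 1 + max(0, 3) = 4
Height = 4


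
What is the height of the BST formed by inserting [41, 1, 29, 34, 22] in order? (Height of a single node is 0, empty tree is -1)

Insertion order: [41, 1, 29, 34, 22]
Tree (level-order array): [41, 1, None, None, 29, 22, 34]
Compute height bottom-up (empty subtree = -1):
  height(22) = 1 + max(-1, -1) = 0
  height(34) = 1 + max(-1, -1) = 0
  height(29) = 1 + max(0, 0) = 1
  height(1) = 1 + max(-1, 1) = 2
  height(41) = 1 + max(2, -1) = 3
Height = 3


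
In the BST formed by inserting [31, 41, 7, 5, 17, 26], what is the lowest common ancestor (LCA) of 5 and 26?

Tree insertion order: [31, 41, 7, 5, 17, 26]
Tree (level-order array): [31, 7, 41, 5, 17, None, None, None, None, None, 26]
In a BST, the LCA of p=5, q=26 is the first node v on the
root-to-leaf path with p <= v <= q (go left if both < v, right if both > v).
Walk from root:
  at 31: both 5 and 26 < 31, go left
  at 7: 5 <= 7 <= 26, this is the LCA
LCA = 7


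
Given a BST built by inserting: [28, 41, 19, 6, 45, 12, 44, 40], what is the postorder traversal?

Tree insertion order: [28, 41, 19, 6, 45, 12, 44, 40]
Tree (level-order array): [28, 19, 41, 6, None, 40, 45, None, 12, None, None, 44]
Postorder traversal: [12, 6, 19, 40, 44, 45, 41, 28]


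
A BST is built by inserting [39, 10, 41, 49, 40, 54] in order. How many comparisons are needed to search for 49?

Search path for 49: 39 -> 41 -> 49
Found: True
Comparisons: 3


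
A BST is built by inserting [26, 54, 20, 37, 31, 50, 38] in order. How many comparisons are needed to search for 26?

Search path for 26: 26
Found: True
Comparisons: 1


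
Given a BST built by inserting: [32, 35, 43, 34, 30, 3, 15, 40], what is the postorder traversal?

Tree insertion order: [32, 35, 43, 34, 30, 3, 15, 40]
Tree (level-order array): [32, 30, 35, 3, None, 34, 43, None, 15, None, None, 40]
Postorder traversal: [15, 3, 30, 34, 40, 43, 35, 32]


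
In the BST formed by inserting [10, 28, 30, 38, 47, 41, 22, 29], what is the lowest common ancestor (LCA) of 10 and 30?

Tree insertion order: [10, 28, 30, 38, 47, 41, 22, 29]
Tree (level-order array): [10, None, 28, 22, 30, None, None, 29, 38, None, None, None, 47, 41]
In a BST, the LCA of p=10, q=30 is the first node v on the
root-to-leaf path with p <= v <= q (go left if both < v, right if both > v).
Walk from root:
  at 10: 10 <= 10 <= 30, this is the LCA
LCA = 10


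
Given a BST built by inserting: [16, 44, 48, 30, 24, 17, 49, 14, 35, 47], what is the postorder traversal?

Tree insertion order: [16, 44, 48, 30, 24, 17, 49, 14, 35, 47]
Tree (level-order array): [16, 14, 44, None, None, 30, 48, 24, 35, 47, 49, 17]
Postorder traversal: [14, 17, 24, 35, 30, 47, 49, 48, 44, 16]


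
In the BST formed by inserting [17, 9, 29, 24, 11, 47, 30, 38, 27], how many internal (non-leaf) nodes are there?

Tree built from: [17, 9, 29, 24, 11, 47, 30, 38, 27]
Tree (level-order array): [17, 9, 29, None, 11, 24, 47, None, None, None, 27, 30, None, None, None, None, 38]
Rule: An internal node has at least one child.
Per-node child counts:
  node 17: 2 child(ren)
  node 9: 1 child(ren)
  node 11: 0 child(ren)
  node 29: 2 child(ren)
  node 24: 1 child(ren)
  node 27: 0 child(ren)
  node 47: 1 child(ren)
  node 30: 1 child(ren)
  node 38: 0 child(ren)
Matching nodes: [17, 9, 29, 24, 47, 30]
Count of internal (non-leaf) nodes: 6


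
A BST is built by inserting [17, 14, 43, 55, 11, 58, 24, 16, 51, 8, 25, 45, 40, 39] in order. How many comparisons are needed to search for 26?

Search path for 26: 17 -> 43 -> 24 -> 25 -> 40 -> 39
Found: False
Comparisons: 6


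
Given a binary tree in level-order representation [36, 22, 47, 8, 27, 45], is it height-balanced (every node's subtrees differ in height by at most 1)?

Tree (level-order array): [36, 22, 47, 8, 27, 45]
Definition: a tree is height-balanced if, at every node, |h(left) - h(right)| <= 1 (empty subtree has height -1).
Bottom-up per-node check:
  node 8: h_left=-1, h_right=-1, diff=0 [OK], height=0
  node 27: h_left=-1, h_right=-1, diff=0 [OK], height=0
  node 22: h_left=0, h_right=0, diff=0 [OK], height=1
  node 45: h_left=-1, h_right=-1, diff=0 [OK], height=0
  node 47: h_left=0, h_right=-1, diff=1 [OK], height=1
  node 36: h_left=1, h_right=1, diff=0 [OK], height=2
All nodes satisfy the balance condition.
Result: Balanced


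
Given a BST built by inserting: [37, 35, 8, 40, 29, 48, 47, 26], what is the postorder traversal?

Tree insertion order: [37, 35, 8, 40, 29, 48, 47, 26]
Tree (level-order array): [37, 35, 40, 8, None, None, 48, None, 29, 47, None, 26]
Postorder traversal: [26, 29, 8, 35, 47, 48, 40, 37]


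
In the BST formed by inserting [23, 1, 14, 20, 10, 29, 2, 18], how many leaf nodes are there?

Tree built from: [23, 1, 14, 20, 10, 29, 2, 18]
Tree (level-order array): [23, 1, 29, None, 14, None, None, 10, 20, 2, None, 18]
Rule: A leaf has 0 children.
Per-node child counts:
  node 23: 2 child(ren)
  node 1: 1 child(ren)
  node 14: 2 child(ren)
  node 10: 1 child(ren)
  node 2: 0 child(ren)
  node 20: 1 child(ren)
  node 18: 0 child(ren)
  node 29: 0 child(ren)
Matching nodes: [2, 18, 29]
Count of leaf nodes: 3


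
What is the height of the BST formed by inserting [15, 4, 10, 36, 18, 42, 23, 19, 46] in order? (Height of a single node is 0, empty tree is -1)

Insertion order: [15, 4, 10, 36, 18, 42, 23, 19, 46]
Tree (level-order array): [15, 4, 36, None, 10, 18, 42, None, None, None, 23, None, 46, 19]
Compute height bottom-up (empty subtree = -1):
  height(10) = 1 + max(-1, -1) = 0
  height(4) = 1 + max(-1, 0) = 1
  height(19) = 1 + max(-1, -1) = 0
  height(23) = 1 + max(0, -1) = 1
  height(18) = 1 + max(-1, 1) = 2
  height(46) = 1 + max(-1, -1) = 0
  height(42) = 1 + max(-1, 0) = 1
  height(36) = 1 + max(2, 1) = 3
  height(15) = 1 + max(1, 3) = 4
Height = 4


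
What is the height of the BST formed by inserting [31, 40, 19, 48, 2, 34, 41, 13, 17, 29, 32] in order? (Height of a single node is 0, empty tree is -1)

Insertion order: [31, 40, 19, 48, 2, 34, 41, 13, 17, 29, 32]
Tree (level-order array): [31, 19, 40, 2, 29, 34, 48, None, 13, None, None, 32, None, 41, None, None, 17]
Compute height bottom-up (empty subtree = -1):
  height(17) = 1 + max(-1, -1) = 0
  height(13) = 1 + max(-1, 0) = 1
  height(2) = 1 + max(-1, 1) = 2
  height(29) = 1 + max(-1, -1) = 0
  height(19) = 1 + max(2, 0) = 3
  height(32) = 1 + max(-1, -1) = 0
  height(34) = 1 + max(0, -1) = 1
  height(41) = 1 + max(-1, -1) = 0
  height(48) = 1 + max(0, -1) = 1
  height(40) = 1 + max(1, 1) = 2
  height(31) = 1 + max(3, 2) = 4
Height = 4


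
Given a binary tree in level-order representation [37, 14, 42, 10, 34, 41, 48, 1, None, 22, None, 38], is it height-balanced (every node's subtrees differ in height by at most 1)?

Tree (level-order array): [37, 14, 42, 10, 34, 41, 48, 1, None, 22, None, 38]
Definition: a tree is height-balanced if, at every node, |h(left) - h(right)| <= 1 (empty subtree has height -1).
Bottom-up per-node check:
  node 1: h_left=-1, h_right=-1, diff=0 [OK], height=0
  node 10: h_left=0, h_right=-1, diff=1 [OK], height=1
  node 22: h_left=-1, h_right=-1, diff=0 [OK], height=0
  node 34: h_left=0, h_right=-1, diff=1 [OK], height=1
  node 14: h_left=1, h_right=1, diff=0 [OK], height=2
  node 38: h_left=-1, h_right=-1, diff=0 [OK], height=0
  node 41: h_left=0, h_right=-1, diff=1 [OK], height=1
  node 48: h_left=-1, h_right=-1, diff=0 [OK], height=0
  node 42: h_left=1, h_right=0, diff=1 [OK], height=2
  node 37: h_left=2, h_right=2, diff=0 [OK], height=3
All nodes satisfy the balance condition.
Result: Balanced


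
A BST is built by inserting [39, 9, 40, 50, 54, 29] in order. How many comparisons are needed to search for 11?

Search path for 11: 39 -> 9 -> 29
Found: False
Comparisons: 3


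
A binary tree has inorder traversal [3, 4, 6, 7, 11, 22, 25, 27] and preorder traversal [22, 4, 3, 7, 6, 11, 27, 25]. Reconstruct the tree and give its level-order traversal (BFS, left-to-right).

Inorder:  [3, 4, 6, 7, 11, 22, 25, 27]
Preorder: [22, 4, 3, 7, 6, 11, 27, 25]
Algorithm: preorder visits root first, so consume preorder in order;
for each root, split the current inorder slice at that value into
left-subtree inorder and right-subtree inorder, then recurse.
Recursive splits:
  root=22; inorder splits into left=[3, 4, 6, 7, 11], right=[25, 27]
  root=4; inorder splits into left=[3], right=[6, 7, 11]
  root=3; inorder splits into left=[], right=[]
  root=7; inorder splits into left=[6], right=[11]
  root=6; inorder splits into left=[], right=[]
  root=11; inorder splits into left=[], right=[]
  root=27; inorder splits into left=[25], right=[]
  root=25; inorder splits into left=[], right=[]
Reconstructed level-order: [22, 4, 27, 3, 7, 25, 6, 11]


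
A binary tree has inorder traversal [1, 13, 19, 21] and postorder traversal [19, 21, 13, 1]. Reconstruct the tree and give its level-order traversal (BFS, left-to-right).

Inorder:   [1, 13, 19, 21]
Postorder: [19, 21, 13, 1]
Algorithm: postorder visits root last, so walk postorder right-to-left;
each value is the root of the current inorder slice — split it at that
value, recurse on the right subtree first, then the left.
Recursive splits:
  root=1; inorder splits into left=[], right=[13, 19, 21]
  root=13; inorder splits into left=[], right=[19, 21]
  root=21; inorder splits into left=[19], right=[]
  root=19; inorder splits into left=[], right=[]
Reconstructed level-order: [1, 13, 21, 19]


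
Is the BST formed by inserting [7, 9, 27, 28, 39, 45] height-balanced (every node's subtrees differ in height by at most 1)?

Tree (level-order array): [7, None, 9, None, 27, None, 28, None, 39, None, 45]
Definition: a tree is height-balanced if, at every node, |h(left) - h(right)| <= 1 (empty subtree has height -1).
Bottom-up per-node check:
  node 45: h_left=-1, h_right=-1, diff=0 [OK], height=0
  node 39: h_left=-1, h_right=0, diff=1 [OK], height=1
  node 28: h_left=-1, h_right=1, diff=2 [FAIL (|-1-1|=2 > 1)], height=2
  node 27: h_left=-1, h_right=2, diff=3 [FAIL (|-1-2|=3 > 1)], height=3
  node 9: h_left=-1, h_right=3, diff=4 [FAIL (|-1-3|=4 > 1)], height=4
  node 7: h_left=-1, h_right=4, diff=5 [FAIL (|-1-4|=5 > 1)], height=5
Node 28 violates the condition: |-1 - 1| = 2 > 1.
Result: Not balanced


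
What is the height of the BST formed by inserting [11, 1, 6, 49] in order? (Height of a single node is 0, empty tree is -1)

Insertion order: [11, 1, 6, 49]
Tree (level-order array): [11, 1, 49, None, 6]
Compute height bottom-up (empty subtree = -1):
  height(6) = 1 + max(-1, -1) = 0
  height(1) = 1 + max(-1, 0) = 1
  height(49) = 1 + max(-1, -1) = 0
  height(11) = 1 + max(1, 0) = 2
Height = 2


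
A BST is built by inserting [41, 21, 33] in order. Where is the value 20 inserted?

Starting tree (level order): [41, 21, None, None, 33]
Insertion path: 41 -> 21
Result: insert 20 as left child of 21
Final tree (level order): [41, 21, None, 20, 33]


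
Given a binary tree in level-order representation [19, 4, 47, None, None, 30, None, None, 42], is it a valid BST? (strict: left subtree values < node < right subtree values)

Level-order array: [19, 4, 47, None, None, 30, None, None, 42]
Validate using subtree bounds (lo, hi): at each node, require lo < value < hi,
then recurse left with hi=value and right with lo=value.
Preorder trace (stopping at first violation):
  at node 19 with bounds (-inf, +inf): OK
  at node 4 with bounds (-inf, 19): OK
  at node 47 with bounds (19, +inf): OK
  at node 30 with bounds (19, 47): OK
  at node 42 with bounds (30, 47): OK
No violation found at any node.
Result: Valid BST


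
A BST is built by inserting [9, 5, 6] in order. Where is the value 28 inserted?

Starting tree (level order): [9, 5, None, None, 6]
Insertion path: 9
Result: insert 28 as right child of 9
Final tree (level order): [9, 5, 28, None, 6]


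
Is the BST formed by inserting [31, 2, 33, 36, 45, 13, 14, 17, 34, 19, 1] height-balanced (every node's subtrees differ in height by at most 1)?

Tree (level-order array): [31, 2, 33, 1, 13, None, 36, None, None, None, 14, 34, 45, None, 17, None, None, None, None, None, 19]
Definition: a tree is height-balanced if, at every node, |h(left) - h(right)| <= 1 (empty subtree has height -1).
Bottom-up per-node check:
  node 1: h_left=-1, h_right=-1, diff=0 [OK], height=0
  node 19: h_left=-1, h_right=-1, diff=0 [OK], height=0
  node 17: h_left=-1, h_right=0, diff=1 [OK], height=1
  node 14: h_left=-1, h_right=1, diff=2 [FAIL (|-1-1|=2 > 1)], height=2
  node 13: h_left=-1, h_right=2, diff=3 [FAIL (|-1-2|=3 > 1)], height=3
  node 2: h_left=0, h_right=3, diff=3 [FAIL (|0-3|=3 > 1)], height=4
  node 34: h_left=-1, h_right=-1, diff=0 [OK], height=0
  node 45: h_left=-1, h_right=-1, diff=0 [OK], height=0
  node 36: h_left=0, h_right=0, diff=0 [OK], height=1
  node 33: h_left=-1, h_right=1, diff=2 [FAIL (|-1-1|=2 > 1)], height=2
  node 31: h_left=4, h_right=2, diff=2 [FAIL (|4-2|=2 > 1)], height=5
Node 14 violates the condition: |-1 - 1| = 2 > 1.
Result: Not balanced


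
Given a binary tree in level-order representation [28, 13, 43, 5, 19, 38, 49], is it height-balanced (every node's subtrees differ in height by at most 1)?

Tree (level-order array): [28, 13, 43, 5, 19, 38, 49]
Definition: a tree is height-balanced if, at every node, |h(left) - h(right)| <= 1 (empty subtree has height -1).
Bottom-up per-node check:
  node 5: h_left=-1, h_right=-1, diff=0 [OK], height=0
  node 19: h_left=-1, h_right=-1, diff=0 [OK], height=0
  node 13: h_left=0, h_right=0, diff=0 [OK], height=1
  node 38: h_left=-1, h_right=-1, diff=0 [OK], height=0
  node 49: h_left=-1, h_right=-1, diff=0 [OK], height=0
  node 43: h_left=0, h_right=0, diff=0 [OK], height=1
  node 28: h_left=1, h_right=1, diff=0 [OK], height=2
All nodes satisfy the balance condition.
Result: Balanced


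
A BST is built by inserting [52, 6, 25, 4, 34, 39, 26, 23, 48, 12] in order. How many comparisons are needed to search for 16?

Search path for 16: 52 -> 6 -> 25 -> 23 -> 12
Found: False
Comparisons: 5


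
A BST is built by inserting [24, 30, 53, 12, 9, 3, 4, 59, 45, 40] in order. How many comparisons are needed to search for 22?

Search path for 22: 24 -> 12
Found: False
Comparisons: 2


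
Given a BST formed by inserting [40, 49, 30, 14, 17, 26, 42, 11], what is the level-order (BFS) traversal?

Tree insertion order: [40, 49, 30, 14, 17, 26, 42, 11]
Tree (level-order array): [40, 30, 49, 14, None, 42, None, 11, 17, None, None, None, None, None, 26]
BFS from the root, enqueuing left then right child of each popped node:
  queue [40] -> pop 40, enqueue [30, 49], visited so far: [40]
  queue [30, 49] -> pop 30, enqueue [14], visited so far: [40, 30]
  queue [49, 14] -> pop 49, enqueue [42], visited so far: [40, 30, 49]
  queue [14, 42] -> pop 14, enqueue [11, 17], visited so far: [40, 30, 49, 14]
  queue [42, 11, 17] -> pop 42, enqueue [none], visited so far: [40, 30, 49, 14, 42]
  queue [11, 17] -> pop 11, enqueue [none], visited so far: [40, 30, 49, 14, 42, 11]
  queue [17] -> pop 17, enqueue [26], visited so far: [40, 30, 49, 14, 42, 11, 17]
  queue [26] -> pop 26, enqueue [none], visited so far: [40, 30, 49, 14, 42, 11, 17, 26]
Result: [40, 30, 49, 14, 42, 11, 17, 26]


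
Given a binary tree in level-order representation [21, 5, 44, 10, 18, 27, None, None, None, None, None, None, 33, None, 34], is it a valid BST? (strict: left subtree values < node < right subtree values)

Level-order array: [21, 5, 44, 10, 18, 27, None, None, None, None, None, None, 33, None, 34]
Validate using subtree bounds (lo, hi): at each node, require lo < value < hi,
then recurse left with hi=value and right with lo=value.
Preorder trace (stopping at first violation):
  at node 21 with bounds (-inf, +inf): OK
  at node 5 with bounds (-inf, 21): OK
  at node 10 with bounds (-inf, 5): VIOLATION
Node 10 violates its bound: not (-inf < 10 < 5).
Result: Not a valid BST


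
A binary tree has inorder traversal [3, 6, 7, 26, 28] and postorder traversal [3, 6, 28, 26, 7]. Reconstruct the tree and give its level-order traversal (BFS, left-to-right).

Inorder:   [3, 6, 7, 26, 28]
Postorder: [3, 6, 28, 26, 7]
Algorithm: postorder visits root last, so walk postorder right-to-left;
each value is the root of the current inorder slice — split it at that
value, recurse on the right subtree first, then the left.
Recursive splits:
  root=7; inorder splits into left=[3, 6], right=[26, 28]
  root=26; inorder splits into left=[], right=[28]
  root=28; inorder splits into left=[], right=[]
  root=6; inorder splits into left=[3], right=[]
  root=3; inorder splits into left=[], right=[]
Reconstructed level-order: [7, 6, 26, 3, 28]


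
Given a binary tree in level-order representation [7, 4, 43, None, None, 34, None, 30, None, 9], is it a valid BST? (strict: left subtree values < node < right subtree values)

Level-order array: [7, 4, 43, None, None, 34, None, 30, None, 9]
Validate using subtree bounds (lo, hi): at each node, require lo < value < hi,
then recurse left with hi=value and right with lo=value.
Preorder trace (stopping at first violation):
  at node 7 with bounds (-inf, +inf): OK
  at node 4 with bounds (-inf, 7): OK
  at node 43 with bounds (7, +inf): OK
  at node 34 with bounds (7, 43): OK
  at node 30 with bounds (7, 34): OK
  at node 9 with bounds (7, 30): OK
No violation found at any node.
Result: Valid BST


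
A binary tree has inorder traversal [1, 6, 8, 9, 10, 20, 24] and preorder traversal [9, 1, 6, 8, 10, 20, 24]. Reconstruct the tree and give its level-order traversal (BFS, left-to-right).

Inorder:  [1, 6, 8, 9, 10, 20, 24]
Preorder: [9, 1, 6, 8, 10, 20, 24]
Algorithm: preorder visits root first, so consume preorder in order;
for each root, split the current inorder slice at that value into
left-subtree inorder and right-subtree inorder, then recurse.
Recursive splits:
  root=9; inorder splits into left=[1, 6, 8], right=[10, 20, 24]
  root=1; inorder splits into left=[], right=[6, 8]
  root=6; inorder splits into left=[], right=[8]
  root=8; inorder splits into left=[], right=[]
  root=10; inorder splits into left=[], right=[20, 24]
  root=20; inorder splits into left=[], right=[24]
  root=24; inorder splits into left=[], right=[]
Reconstructed level-order: [9, 1, 10, 6, 20, 8, 24]


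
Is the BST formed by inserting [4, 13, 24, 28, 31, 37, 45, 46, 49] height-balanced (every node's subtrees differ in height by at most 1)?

Tree (level-order array): [4, None, 13, None, 24, None, 28, None, 31, None, 37, None, 45, None, 46, None, 49]
Definition: a tree is height-balanced if, at every node, |h(left) - h(right)| <= 1 (empty subtree has height -1).
Bottom-up per-node check:
  node 49: h_left=-1, h_right=-1, diff=0 [OK], height=0
  node 46: h_left=-1, h_right=0, diff=1 [OK], height=1
  node 45: h_left=-1, h_right=1, diff=2 [FAIL (|-1-1|=2 > 1)], height=2
  node 37: h_left=-1, h_right=2, diff=3 [FAIL (|-1-2|=3 > 1)], height=3
  node 31: h_left=-1, h_right=3, diff=4 [FAIL (|-1-3|=4 > 1)], height=4
  node 28: h_left=-1, h_right=4, diff=5 [FAIL (|-1-4|=5 > 1)], height=5
  node 24: h_left=-1, h_right=5, diff=6 [FAIL (|-1-5|=6 > 1)], height=6
  node 13: h_left=-1, h_right=6, diff=7 [FAIL (|-1-6|=7 > 1)], height=7
  node 4: h_left=-1, h_right=7, diff=8 [FAIL (|-1-7|=8 > 1)], height=8
Node 45 violates the condition: |-1 - 1| = 2 > 1.
Result: Not balanced


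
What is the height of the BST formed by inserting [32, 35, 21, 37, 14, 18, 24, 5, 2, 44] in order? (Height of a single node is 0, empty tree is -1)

Insertion order: [32, 35, 21, 37, 14, 18, 24, 5, 2, 44]
Tree (level-order array): [32, 21, 35, 14, 24, None, 37, 5, 18, None, None, None, 44, 2]
Compute height bottom-up (empty subtree = -1):
  height(2) = 1 + max(-1, -1) = 0
  height(5) = 1 + max(0, -1) = 1
  height(18) = 1 + max(-1, -1) = 0
  height(14) = 1 + max(1, 0) = 2
  height(24) = 1 + max(-1, -1) = 0
  height(21) = 1 + max(2, 0) = 3
  height(44) = 1 + max(-1, -1) = 0
  height(37) = 1 + max(-1, 0) = 1
  height(35) = 1 + max(-1, 1) = 2
  height(32) = 1 + max(3, 2) = 4
Height = 4


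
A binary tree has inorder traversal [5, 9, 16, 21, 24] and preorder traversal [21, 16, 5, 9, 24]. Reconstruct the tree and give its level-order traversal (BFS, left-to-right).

Inorder:  [5, 9, 16, 21, 24]
Preorder: [21, 16, 5, 9, 24]
Algorithm: preorder visits root first, so consume preorder in order;
for each root, split the current inorder slice at that value into
left-subtree inorder and right-subtree inorder, then recurse.
Recursive splits:
  root=21; inorder splits into left=[5, 9, 16], right=[24]
  root=16; inorder splits into left=[5, 9], right=[]
  root=5; inorder splits into left=[], right=[9]
  root=9; inorder splits into left=[], right=[]
  root=24; inorder splits into left=[], right=[]
Reconstructed level-order: [21, 16, 24, 5, 9]


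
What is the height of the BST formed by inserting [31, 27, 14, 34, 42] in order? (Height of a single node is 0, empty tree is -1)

Insertion order: [31, 27, 14, 34, 42]
Tree (level-order array): [31, 27, 34, 14, None, None, 42]
Compute height bottom-up (empty subtree = -1):
  height(14) = 1 + max(-1, -1) = 0
  height(27) = 1 + max(0, -1) = 1
  height(42) = 1 + max(-1, -1) = 0
  height(34) = 1 + max(-1, 0) = 1
  height(31) = 1 + max(1, 1) = 2
Height = 2


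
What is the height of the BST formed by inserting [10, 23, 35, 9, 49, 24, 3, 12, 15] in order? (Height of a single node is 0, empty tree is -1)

Insertion order: [10, 23, 35, 9, 49, 24, 3, 12, 15]
Tree (level-order array): [10, 9, 23, 3, None, 12, 35, None, None, None, 15, 24, 49]
Compute height bottom-up (empty subtree = -1):
  height(3) = 1 + max(-1, -1) = 0
  height(9) = 1 + max(0, -1) = 1
  height(15) = 1 + max(-1, -1) = 0
  height(12) = 1 + max(-1, 0) = 1
  height(24) = 1 + max(-1, -1) = 0
  height(49) = 1 + max(-1, -1) = 0
  height(35) = 1 + max(0, 0) = 1
  height(23) = 1 + max(1, 1) = 2
  height(10) = 1 + max(1, 2) = 3
Height = 3


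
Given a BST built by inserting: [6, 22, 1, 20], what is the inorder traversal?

Tree insertion order: [6, 22, 1, 20]
Tree (level-order array): [6, 1, 22, None, None, 20]
Inorder traversal: [1, 6, 20, 22]


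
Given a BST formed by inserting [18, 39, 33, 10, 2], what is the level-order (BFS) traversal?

Tree insertion order: [18, 39, 33, 10, 2]
Tree (level-order array): [18, 10, 39, 2, None, 33]
BFS from the root, enqueuing left then right child of each popped node:
  queue [18] -> pop 18, enqueue [10, 39], visited so far: [18]
  queue [10, 39] -> pop 10, enqueue [2], visited so far: [18, 10]
  queue [39, 2] -> pop 39, enqueue [33], visited so far: [18, 10, 39]
  queue [2, 33] -> pop 2, enqueue [none], visited so far: [18, 10, 39, 2]
  queue [33] -> pop 33, enqueue [none], visited so far: [18, 10, 39, 2, 33]
Result: [18, 10, 39, 2, 33]


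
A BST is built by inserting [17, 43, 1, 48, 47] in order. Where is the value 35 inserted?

Starting tree (level order): [17, 1, 43, None, None, None, 48, 47]
Insertion path: 17 -> 43
Result: insert 35 as left child of 43
Final tree (level order): [17, 1, 43, None, None, 35, 48, None, None, 47]


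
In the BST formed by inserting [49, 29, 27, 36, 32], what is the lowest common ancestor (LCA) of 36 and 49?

Tree insertion order: [49, 29, 27, 36, 32]
Tree (level-order array): [49, 29, None, 27, 36, None, None, 32]
In a BST, the LCA of p=36, q=49 is the first node v on the
root-to-leaf path with p <= v <= q (go left if both < v, right if both > v).
Walk from root:
  at 49: 36 <= 49 <= 49, this is the LCA
LCA = 49


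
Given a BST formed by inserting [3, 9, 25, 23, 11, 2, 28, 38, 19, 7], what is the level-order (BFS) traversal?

Tree insertion order: [3, 9, 25, 23, 11, 2, 28, 38, 19, 7]
Tree (level-order array): [3, 2, 9, None, None, 7, 25, None, None, 23, 28, 11, None, None, 38, None, 19]
BFS from the root, enqueuing left then right child of each popped node:
  queue [3] -> pop 3, enqueue [2, 9], visited so far: [3]
  queue [2, 9] -> pop 2, enqueue [none], visited so far: [3, 2]
  queue [9] -> pop 9, enqueue [7, 25], visited so far: [3, 2, 9]
  queue [7, 25] -> pop 7, enqueue [none], visited so far: [3, 2, 9, 7]
  queue [25] -> pop 25, enqueue [23, 28], visited so far: [3, 2, 9, 7, 25]
  queue [23, 28] -> pop 23, enqueue [11], visited so far: [3, 2, 9, 7, 25, 23]
  queue [28, 11] -> pop 28, enqueue [38], visited so far: [3, 2, 9, 7, 25, 23, 28]
  queue [11, 38] -> pop 11, enqueue [19], visited so far: [3, 2, 9, 7, 25, 23, 28, 11]
  queue [38, 19] -> pop 38, enqueue [none], visited so far: [3, 2, 9, 7, 25, 23, 28, 11, 38]
  queue [19] -> pop 19, enqueue [none], visited so far: [3, 2, 9, 7, 25, 23, 28, 11, 38, 19]
Result: [3, 2, 9, 7, 25, 23, 28, 11, 38, 19]


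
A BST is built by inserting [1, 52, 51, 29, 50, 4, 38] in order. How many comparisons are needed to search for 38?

Search path for 38: 1 -> 52 -> 51 -> 29 -> 50 -> 38
Found: True
Comparisons: 6


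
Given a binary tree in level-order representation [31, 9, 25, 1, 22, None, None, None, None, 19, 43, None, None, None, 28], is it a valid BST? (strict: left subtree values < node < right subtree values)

Level-order array: [31, 9, 25, 1, 22, None, None, None, None, 19, 43, None, None, None, 28]
Validate using subtree bounds (lo, hi): at each node, require lo < value < hi,
then recurse left with hi=value and right with lo=value.
Preorder trace (stopping at first violation):
  at node 31 with bounds (-inf, +inf): OK
  at node 9 with bounds (-inf, 31): OK
  at node 1 with bounds (-inf, 9): OK
  at node 22 with bounds (9, 31): OK
  at node 19 with bounds (9, 22): OK
  at node 43 with bounds (22, 31): VIOLATION
Node 43 violates its bound: not (22 < 43 < 31).
Result: Not a valid BST


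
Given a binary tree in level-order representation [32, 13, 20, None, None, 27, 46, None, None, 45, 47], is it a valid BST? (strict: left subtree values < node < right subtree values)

Level-order array: [32, 13, 20, None, None, 27, 46, None, None, 45, 47]
Validate using subtree bounds (lo, hi): at each node, require lo < value < hi,
then recurse left with hi=value and right with lo=value.
Preorder trace (stopping at first violation):
  at node 32 with bounds (-inf, +inf): OK
  at node 13 with bounds (-inf, 32): OK
  at node 20 with bounds (32, +inf): VIOLATION
Node 20 violates its bound: not (32 < 20 < +inf).
Result: Not a valid BST


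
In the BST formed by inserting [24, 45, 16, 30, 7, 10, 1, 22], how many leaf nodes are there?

Tree built from: [24, 45, 16, 30, 7, 10, 1, 22]
Tree (level-order array): [24, 16, 45, 7, 22, 30, None, 1, 10]
Rule: A leaf has 0 children.
Per-node child counts:
  node 24: 2 child(ren)
  node 16: 2 child(ren)
  node 7: 2 child(ren)
  node 1: 0 child(ren)
  node 10: 0 child(ren)
  node 22: 0 child(ren)
  node 45: 1 child(ren)
  node 30: 0 child(ren)
Matching nodes: [1, 10, 22, 30]
Count of leaf nodes: 4


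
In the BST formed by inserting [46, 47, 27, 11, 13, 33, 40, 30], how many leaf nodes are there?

Tree built from: [46, 47, 27, 11, 13, 33, 40, 30]
Tree (level-order array): [46, 27, 47, 11, 33, None, None, None, 13, 30, 40]
Rule: A leaf has 0 children.
Per-node child counts:
  node 46: 2 child(ren)
  node 27: 2 child(ren)
  node 11: 1 child(ren)
  node 13: 0 child(ren)
  node 33: 2 child(ren)
  node 30: 0 child(ren)
  node 40: 0 child(ren)
  node 47: 0 child(ren)
Matching nodes: [13, 30, 40, 47]
Count of leaf nodes: 4


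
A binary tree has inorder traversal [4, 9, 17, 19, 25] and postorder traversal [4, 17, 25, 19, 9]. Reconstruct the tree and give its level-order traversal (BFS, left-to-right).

Inorder:   [4, 9, 17, 19, 25]
Postorder: [4, 17, 25, 19, 9]
Algorithm: postorder visits root last, so walk postorder right-to-left;
each value is the root of the current inorder slice — split it at that
value, recurse on the right subtree first, then the left.
Recursive splits:
  root=9; inorder splits into left=[4], right=[17, 19, 25]
  root=19; inorder splits into left=[17], right=[25]
  root=25; inorder splits into left=[], right=[]
  root=17; inorder splits into left=[], right=[]
  root=4; inorder splits into left=[], right=[]
Reconstructed level-order: [9, 4, 19, 17, 25]


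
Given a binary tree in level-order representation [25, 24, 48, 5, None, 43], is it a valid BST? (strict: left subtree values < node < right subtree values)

Level-order array: [25, 24, 48, 5, None, 43]
Validate using subtree bounds (lo, hi): at each node, require lo < value < hi,
then recurse left with hi=value and right with lo=value.
Preorder trace (stopping at first violation):
  at node 25 with bounds (-inf, +inf): OK
  at node 24 with bounds (-inf, 25): OK
  at node 5 with bounds (-inf, 24): OK
  at node 48 with bounds (25, +inf): OK
  at node 43 with bounds (25, 48): OK
No violation found at any node.
Result: Valid BST


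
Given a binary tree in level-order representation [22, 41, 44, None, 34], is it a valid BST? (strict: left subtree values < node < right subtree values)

Level-order array: [22, 41, 44, None, 34]
Validate using subtree bounds (lo, hi): at each node, require lo < value < hi,
then recurse left with hi=value and right with lo=value.
Preorder trace (stopping at first violation):
  at node 22 with bounds (-inf, +inf): OK
  at node 41 with bounds (-inf, 22): VIOLATION
Node 41 violates its bound: not (-inf < 41 < 22).
Result: Not a valid BST


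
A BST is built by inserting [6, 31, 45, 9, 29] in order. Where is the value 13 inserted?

Starting tree (level order): [6, None, 31, 9, 45, None, 29]
Insertion path: 6 -> 31 -> 9 -> 29
Result: insert 13 as left child of 29
Final tree (level order): [6, None, 31, 9, 45, None, 29, None, None, 13]


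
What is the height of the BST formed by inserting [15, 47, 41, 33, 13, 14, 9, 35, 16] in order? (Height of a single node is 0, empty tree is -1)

Insertion order: [15, 47, 41, 33, 13, 14, 9, 35, 16]
Tree (level-order array): [15, 13, 47, 9, 14, 41, None, None, None, None, None, 33, None, 16, 35]
Compute height bottom-up (empty subtree = -1):
  height(9) = 1 + max(-1, -1) = 0
  height(14) = 1 + max(-1, -1) = 0
  height(13) = 1 + max(0, 0) = 1
  height(16) = 1 + max(-1, -1) = 0
  height(35) = 1 + max(-1, -1) = 0
  height(33) = 1 + max(0, 0) = 1
  height(41) = 1 + max(1, -1) = 2
  height(47) = 1 + max(2, -1) = 3
  height(15) = 1 + max(1, 3) = 4
Height = 4


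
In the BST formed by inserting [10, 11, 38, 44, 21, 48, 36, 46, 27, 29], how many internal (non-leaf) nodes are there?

Tree built from: [10, 11, 38, 44, 21, 48, 36, 46, 27, 29]
Tree (level-order array): [10, None, 11, None, 38, 21, 44, None, 36, None, 48, 27, None, 46, None, None, 29]
Rule: An internal node has at least one child.
Per-node child counts:
  node 10: 1 child(ren)
  node 11: 1 child(ren)
  node 38: 2 child(ren)
  node 21: 1 child(ren)
  node 36: 1 child(ren)
  node 27: 1 child(ren)
  node 29: 0 child(ren)
  node 44: 1 child(ren)
  node 48: 1 child(ren)
  node 46: 0 child(ren)
Matching nodes: [10, 11, 38, 21, 36, 27, 44, 48]
Count of internal (non-leaf) nodes: 8
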